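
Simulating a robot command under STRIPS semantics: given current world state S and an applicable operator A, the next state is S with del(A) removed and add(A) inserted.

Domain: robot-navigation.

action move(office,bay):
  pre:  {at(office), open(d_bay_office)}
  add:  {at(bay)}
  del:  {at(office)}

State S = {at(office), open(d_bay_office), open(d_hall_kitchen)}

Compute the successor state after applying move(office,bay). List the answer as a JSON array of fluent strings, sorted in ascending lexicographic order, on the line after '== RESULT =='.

Compute (S \ del) ∪ add:
  pre ⊆ S: {at(office), open(d_bay_office)} ⊆ S  — applicable
  S \ del = {open(d_bay_office), open(d_hall_kitchen)}
  ∪ add   = {at(bay), open(d_bay_office), open(d_hall_kitchen)}

== RESULT ==
["at(bay)", "open(d_bay_office)", "open(d_hall_kitchen)"]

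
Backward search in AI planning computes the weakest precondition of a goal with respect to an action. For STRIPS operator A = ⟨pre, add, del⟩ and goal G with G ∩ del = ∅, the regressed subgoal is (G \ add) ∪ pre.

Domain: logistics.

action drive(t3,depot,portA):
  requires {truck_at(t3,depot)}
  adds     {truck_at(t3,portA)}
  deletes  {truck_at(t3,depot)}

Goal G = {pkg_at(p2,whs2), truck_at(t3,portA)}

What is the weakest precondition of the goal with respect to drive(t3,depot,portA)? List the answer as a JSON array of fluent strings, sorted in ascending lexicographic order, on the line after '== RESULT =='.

Compute (G \ add) ∪ pre:
  G ∩ del = {}  (empty — regression defined)
  G \ add = {pkg_at(p2,whs2), truck_at(t3,portA)} \ {truck_at(t3,portA)} = {pkg_at(p2,whs2)}
  ∪ pre   = {pkg_at(p2,whs2)} ∪ {truck_at(t3,depot)}
          = {pkg_at(p2,whs2), truck_at(t3,depot)}

== RESULT ==
["pkg_at(p2,whs2)", "truck_at(t3,depot)"]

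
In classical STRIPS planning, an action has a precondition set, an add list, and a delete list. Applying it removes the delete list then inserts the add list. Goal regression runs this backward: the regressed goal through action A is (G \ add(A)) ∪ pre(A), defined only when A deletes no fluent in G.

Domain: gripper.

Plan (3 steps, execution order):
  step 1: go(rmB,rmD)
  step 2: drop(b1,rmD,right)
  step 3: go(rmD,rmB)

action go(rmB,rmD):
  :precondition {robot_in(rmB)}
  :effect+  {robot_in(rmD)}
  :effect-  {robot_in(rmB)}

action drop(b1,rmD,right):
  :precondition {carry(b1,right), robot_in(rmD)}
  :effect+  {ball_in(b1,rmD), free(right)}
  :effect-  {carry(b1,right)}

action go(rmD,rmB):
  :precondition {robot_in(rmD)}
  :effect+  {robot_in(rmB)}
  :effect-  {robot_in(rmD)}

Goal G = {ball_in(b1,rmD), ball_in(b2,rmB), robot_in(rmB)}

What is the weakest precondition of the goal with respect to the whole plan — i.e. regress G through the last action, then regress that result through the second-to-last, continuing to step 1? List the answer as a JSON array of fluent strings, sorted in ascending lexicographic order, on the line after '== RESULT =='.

Regress step by step:
  through step 3 (go(rmD,rmB)): drop {robot_in(rmB)}, keep {ball_in(b1,rmD), ball_in(b2,rmB)}, require {robot_in(rmD)}
    → {ball_in(b1,rmD), ball_in(b2,rmB), robot_in(rmD)}
  through step 2 (drop(b1,rmD,right)): drop {ball_in(b1,rmD)}, keep {ball_in(b2,rmB), robot_in(rmD)}, require {carry(b1,right), robot_in(rmD)}
    → {ball_in(b2,rmB), carry(b1,right), robot_in(rmD)}
  through step 1 (go(rmB,rmD)): drop {robot_in(rmD)}, keep {ball_in(b2,rmB), carry(b1,right)}, require {robot_in(rmB)}
    → {ball_in(b2,rmB), carry(b1,right), robot_in(rmB)}

== RESULT ==
["ball_in(b2,rmB)", "carry(b1,right)", "robot_in(rmB)"]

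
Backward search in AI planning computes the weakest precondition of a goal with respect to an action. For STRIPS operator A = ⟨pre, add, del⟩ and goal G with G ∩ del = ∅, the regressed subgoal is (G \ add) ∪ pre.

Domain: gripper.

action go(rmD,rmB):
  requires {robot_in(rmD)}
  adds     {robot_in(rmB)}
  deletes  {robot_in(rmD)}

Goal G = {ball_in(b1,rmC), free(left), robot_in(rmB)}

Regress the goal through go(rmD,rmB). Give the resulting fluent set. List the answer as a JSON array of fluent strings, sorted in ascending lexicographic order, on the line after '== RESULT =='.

Compute (G \ add) ∪ pre:
  G ∩ del = {}  (empty — regression defined)
  G \ add = {ball_in(b1,rmC), free(left), robot_in(rmB)} \ {robot_in(rmB)} = {ball_in(b1,rmC), free(left)}
  ∪ pre   = {ball_in(b1,rmC), free(left)} ∪ {robot_in(rmD)}
          = {ball_in(b1,rmC), free(left), robot_in(rmD)}

== RESULT ==
["ball_in(b1,rmC)", "free(left)", "robot_in(rmD)"]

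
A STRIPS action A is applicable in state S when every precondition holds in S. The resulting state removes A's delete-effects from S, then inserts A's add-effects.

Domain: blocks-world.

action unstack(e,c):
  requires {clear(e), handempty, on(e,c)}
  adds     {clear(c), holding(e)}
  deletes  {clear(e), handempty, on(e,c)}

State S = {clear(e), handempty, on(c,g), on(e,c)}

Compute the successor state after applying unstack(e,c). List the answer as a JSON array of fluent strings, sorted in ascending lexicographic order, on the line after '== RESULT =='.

Progress:
  pre ⊆ S: {clear(e), handempty, on(e,c)} ⊆ S  — applicable
  S \ del = {on(c,g)}
  ∪ add   = {clear(c), holding(e), on(c,g)}

== RESULT ==
["clear(c)", "holding(e)", "on(c,g)"]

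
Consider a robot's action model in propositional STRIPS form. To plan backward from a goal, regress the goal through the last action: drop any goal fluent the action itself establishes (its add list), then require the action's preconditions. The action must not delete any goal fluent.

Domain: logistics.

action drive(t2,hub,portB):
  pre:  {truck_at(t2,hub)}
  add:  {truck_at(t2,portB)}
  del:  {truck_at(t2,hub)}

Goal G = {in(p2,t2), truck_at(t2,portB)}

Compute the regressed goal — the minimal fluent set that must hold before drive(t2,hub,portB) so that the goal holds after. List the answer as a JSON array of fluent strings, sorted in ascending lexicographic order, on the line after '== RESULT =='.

Compute (G \ add) ∪ pre:
  G ∩ del = {}  (empty — regression defined)
  G \ add = {in(p2,t2), truck_at(t2,portB)} \ {truck_at(t2,portB)} = {in(p2,t2)}
  ∪ pre   = {in(p2,t2)} ∪ {truck_at(t2,hub)}
          = {in(p2,t2), truck_at(t2,hub)}

== RESULT ==
["in(p2,t2)", "truck_at(t2,hub)"]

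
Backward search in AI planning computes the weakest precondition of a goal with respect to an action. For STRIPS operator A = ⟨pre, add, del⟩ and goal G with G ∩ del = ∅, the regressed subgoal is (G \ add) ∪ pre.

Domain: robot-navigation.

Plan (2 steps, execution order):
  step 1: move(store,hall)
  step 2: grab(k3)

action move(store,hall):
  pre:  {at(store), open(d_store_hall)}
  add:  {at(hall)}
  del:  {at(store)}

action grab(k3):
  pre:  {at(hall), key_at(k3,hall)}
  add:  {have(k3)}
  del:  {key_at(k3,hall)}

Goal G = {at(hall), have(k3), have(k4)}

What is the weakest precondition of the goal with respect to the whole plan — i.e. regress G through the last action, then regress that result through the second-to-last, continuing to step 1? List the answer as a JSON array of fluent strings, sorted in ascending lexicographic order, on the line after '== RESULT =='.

Work backward from the goal:
  through step 2 (grab(k3)): drop {have(k3)}, keep {at(hall), have(k4)}, require {at(hall), key_at(k3,hall)}
    → {at(hall), have(k4), key_at(k3,hall)}
  through step 1 (move(store,hall)): drop {at(hall)}, keep {have(k4), key_at(k3,hall)}, require {at(store), open(d_store_hall)}
    → {at(store), have(k4), key_at(k3,hall), open(d_store_hall)}

== RESULT ==
["at(store)", "have(k4)", "key_at(k3,hall)", "open(d_store_hall)"]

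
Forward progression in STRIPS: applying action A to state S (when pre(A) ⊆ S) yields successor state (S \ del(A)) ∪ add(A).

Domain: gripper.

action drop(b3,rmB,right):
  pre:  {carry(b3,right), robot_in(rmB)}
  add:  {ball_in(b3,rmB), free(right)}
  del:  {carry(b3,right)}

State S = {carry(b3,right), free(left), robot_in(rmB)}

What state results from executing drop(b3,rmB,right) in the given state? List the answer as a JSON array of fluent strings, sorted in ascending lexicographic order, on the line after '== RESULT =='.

Progress:
  pre ⊆ S: {carry(b3,right), robot_in(rmB)} ⊆ S  — applicable
  S \ del = {free(left), robot_in(rmB)}
  ∪ add   = {ball_in(b3,rmB), free(left), free(right), robot_in(rmB)}

== RESULT ==
["ball_in(b3,rmB)", "free(left)", "free(right)", "robot_in(rmB)"]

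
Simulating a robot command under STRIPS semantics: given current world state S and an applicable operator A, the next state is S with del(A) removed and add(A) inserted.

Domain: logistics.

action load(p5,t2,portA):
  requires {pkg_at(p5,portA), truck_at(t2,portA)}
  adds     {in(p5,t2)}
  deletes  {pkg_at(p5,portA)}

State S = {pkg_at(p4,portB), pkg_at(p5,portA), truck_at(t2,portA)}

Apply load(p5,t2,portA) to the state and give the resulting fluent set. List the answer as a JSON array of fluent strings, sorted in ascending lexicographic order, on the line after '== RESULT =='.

Progress:
  pre ⊆ S: {pkg_at(p5,portA), truck_at(t2,portA)} ⊆ S  — applicable
  S \ del = {pkg_at(p4,portB), truck_at(t2,portA)}
  ∪ add   = {in(p5,t2), pkg_at(p4,portB), truck_at(t2,portA)}

== RESULT ==
["in(p5,t2)", "pkg_at(p4,portB)", "truck_at(t2,portA)"]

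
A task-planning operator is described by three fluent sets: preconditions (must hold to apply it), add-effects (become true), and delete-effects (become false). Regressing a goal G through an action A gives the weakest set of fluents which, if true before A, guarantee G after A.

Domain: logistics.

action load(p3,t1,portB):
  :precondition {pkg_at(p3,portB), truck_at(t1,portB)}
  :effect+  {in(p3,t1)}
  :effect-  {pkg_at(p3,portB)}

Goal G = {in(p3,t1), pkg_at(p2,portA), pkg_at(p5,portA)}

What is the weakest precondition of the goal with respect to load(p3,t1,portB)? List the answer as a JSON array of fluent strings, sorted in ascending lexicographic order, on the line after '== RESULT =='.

Compute (G \ add) ∪ pre:
  G ∩ del = {}  (empty — regression defined)
  G \ add = {in(p3,t1), pkg_at(p2,portA), pkg_at(p5,portA)} \ {in(p3,t1)} = {pkg_at(p2,portA), pkg_at(p5,portA)}
  ∪ pre   = {pkg_at(p2,portA), pkg_at(p5,portA)} ∪ {pkg_at(p3,portB), truck_at(t1,portB)}
          = {pkg_at(p2,portA), pkg_at(p3,portB), pkg_at(p5,portA), truck_at(t1,portB)}

== RESULT ==
["pkg_at(p2,portA)", "pkg_at(p3,portB)", "pkg_at(p5,portA)", "truck_at(t1,portB)"]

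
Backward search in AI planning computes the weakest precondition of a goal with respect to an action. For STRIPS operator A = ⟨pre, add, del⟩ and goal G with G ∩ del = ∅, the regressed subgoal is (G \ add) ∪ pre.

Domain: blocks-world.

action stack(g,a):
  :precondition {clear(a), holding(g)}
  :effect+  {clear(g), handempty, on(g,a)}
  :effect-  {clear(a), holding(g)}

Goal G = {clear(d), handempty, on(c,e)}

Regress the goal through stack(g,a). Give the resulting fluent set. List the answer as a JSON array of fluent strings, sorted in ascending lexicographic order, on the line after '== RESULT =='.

Compute (G \ add) ∪ pre:
  G ∩ del = {}  (empty — regression defined)
  G \ add = {clear(d), handempty, on(c,e)} \ {clear(g), handempty, on(g,a)} = {clear(d), on(c,e)}
  ∪ pre   = {clear(d), on(c,e)} ∪ {clear(a), holding(g)}
          = {clear(a), clear(d), holding(g), on(c,e)}

== RESULT ==
["clear(a)", "clear(d)", "holding(g)", "on(c,e)"]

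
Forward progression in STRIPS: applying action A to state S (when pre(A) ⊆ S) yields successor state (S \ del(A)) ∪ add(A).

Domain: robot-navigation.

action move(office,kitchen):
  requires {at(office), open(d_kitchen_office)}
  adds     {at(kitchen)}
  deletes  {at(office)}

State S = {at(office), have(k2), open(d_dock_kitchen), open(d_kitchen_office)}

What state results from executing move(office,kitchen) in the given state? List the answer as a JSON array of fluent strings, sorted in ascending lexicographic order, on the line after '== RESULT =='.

Progress:
  pre ⊆ S: {at(office), open(d_kitchen_office)} ⊆ S  — applicable
  S \ del = {have(k2), open(d_dock_kitchen), open(d_kitchen_office)}
  ∪ add   = {at(kitchen), have(k2), open(d_dock_kitchen), open(d_kitchen_office)}

== RESULT ==
["at(kitchen)", "have(k2)", "open(d_dock_kitchen)", "open(d_kitchen_office)"]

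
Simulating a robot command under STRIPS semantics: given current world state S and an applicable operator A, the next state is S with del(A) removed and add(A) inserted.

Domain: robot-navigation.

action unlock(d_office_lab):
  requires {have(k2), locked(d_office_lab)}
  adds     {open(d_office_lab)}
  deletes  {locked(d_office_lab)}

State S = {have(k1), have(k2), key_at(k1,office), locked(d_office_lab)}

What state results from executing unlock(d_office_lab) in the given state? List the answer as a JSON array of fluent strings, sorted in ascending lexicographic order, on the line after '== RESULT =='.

Progress:
  pre ⊆ S: {have(k2), locked(d_office_lab)} ⊆ S  — applicable
  S \ del = {have(k1), have(k2), key_at(k1,office)}
  ∪ add   = {have(k1), have(k2), key_at(k1,office), open(d_office_lab)}

== RESULT ==
["have(k1)", "have(k2)", "key_at(k1,office)", "open(d_office_lab)"]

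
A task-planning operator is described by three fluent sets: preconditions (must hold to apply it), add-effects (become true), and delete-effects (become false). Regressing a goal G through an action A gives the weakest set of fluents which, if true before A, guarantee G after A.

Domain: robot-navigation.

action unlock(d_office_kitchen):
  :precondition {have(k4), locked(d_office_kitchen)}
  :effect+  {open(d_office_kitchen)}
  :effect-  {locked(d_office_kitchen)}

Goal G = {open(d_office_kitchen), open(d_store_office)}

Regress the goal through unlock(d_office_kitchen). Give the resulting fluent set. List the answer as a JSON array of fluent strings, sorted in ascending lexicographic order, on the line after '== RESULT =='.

Compute (G \ add) ∪ pre:
  G ∩ del = {}  (empty — regression defined)
  G \ add = {open(d_office_kitchen), open(d_store_office)} \ {open(d_office_kitchen)} = {open(d_store_office)}
  ∪ pre   = {open(d_store_office)} ∪ {have(k4), locked(d_office_kitchen)}
          = {have(k4), locked(d_office_kitchen), open(d_store_office)}

== RESULT ==
["have(k4)", "locked(d_office_kitchen)", "open(d_store_office)"]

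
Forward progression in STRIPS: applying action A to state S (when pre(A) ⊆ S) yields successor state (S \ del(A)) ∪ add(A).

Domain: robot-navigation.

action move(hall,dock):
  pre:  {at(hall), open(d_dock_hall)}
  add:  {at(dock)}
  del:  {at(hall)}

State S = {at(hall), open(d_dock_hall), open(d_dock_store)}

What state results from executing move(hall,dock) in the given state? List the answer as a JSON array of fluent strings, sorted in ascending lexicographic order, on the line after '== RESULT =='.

Compute (S \ del) ∪ add:
  pre ⊆ S: {at(hall), open(d_dock_hall)} ⊆ S  — applicable
  S \ del = {open(d_dock_hall), open(d_dock_store)}
  ∪ add   = {at(dock), open(d_dock_hall), open(d_dock_store)}

== RESULT ==
["at(dock)", "open(d_dock_hall)", "open(d_dock_store)"]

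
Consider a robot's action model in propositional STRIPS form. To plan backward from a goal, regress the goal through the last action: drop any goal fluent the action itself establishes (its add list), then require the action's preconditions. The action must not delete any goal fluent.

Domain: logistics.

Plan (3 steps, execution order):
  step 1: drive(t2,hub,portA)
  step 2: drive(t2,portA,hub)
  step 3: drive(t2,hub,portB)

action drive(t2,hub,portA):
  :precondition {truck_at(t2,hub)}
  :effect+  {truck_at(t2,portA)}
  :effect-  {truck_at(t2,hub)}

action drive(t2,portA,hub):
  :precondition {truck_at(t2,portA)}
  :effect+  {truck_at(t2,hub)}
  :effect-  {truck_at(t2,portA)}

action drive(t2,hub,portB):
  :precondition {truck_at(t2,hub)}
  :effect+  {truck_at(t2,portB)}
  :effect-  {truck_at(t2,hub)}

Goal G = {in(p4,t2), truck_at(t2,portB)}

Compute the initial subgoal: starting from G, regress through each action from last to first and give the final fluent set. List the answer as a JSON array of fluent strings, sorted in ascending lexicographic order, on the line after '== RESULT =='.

Regress step by step:
  through step 3 (drive(t2,hub,portB)): drop {truck_at(t2,portB)}, keep {in(p4,t2)}, require {truck_at(t2,hub)}
    → {in(p4,t2), truck_at(t2,hub)}
  through step 2 (drive(t2,portA,hub)): drop {truck_at(t2,hub)}, keep {in(p4,t2)}, require {truck_at(t2,portA)}
    → {in(p4,t2), truck_at(t2,portA)}
  through step 1 (drive(t2,hub,portA)): drop {truck_at(t2,portA)}, keep {in(p4,t2)}, require {truck_at(t2,hub)}
    → {in(p4,t2), truck_at(t2,hub)}

== RESULT ==
["in(p4,t2)", "truck_at(t2,hub)"]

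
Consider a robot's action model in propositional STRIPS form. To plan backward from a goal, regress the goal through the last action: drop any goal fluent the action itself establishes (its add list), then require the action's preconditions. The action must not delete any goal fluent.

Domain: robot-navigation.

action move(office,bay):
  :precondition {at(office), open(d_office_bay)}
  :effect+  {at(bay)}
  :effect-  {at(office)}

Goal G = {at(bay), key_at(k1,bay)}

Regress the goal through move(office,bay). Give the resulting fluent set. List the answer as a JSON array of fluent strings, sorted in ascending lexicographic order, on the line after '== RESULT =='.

Regress:
  G ∩ del = {}  (empty — regression defined)
  G \ add = {at(bay), key_at(k1,bay)} \ {at(bay)} = {key_at(k1,bay)}
  ∪ pre   = {key_at(k1,bay)} ∪ {at(office), open(d_office_bay)}
          = {at(office), key_at(k1,bay), open(d_office_bay)}

== RESULT ==
["at(office)", "key_at(k1,bay)", "open(d_office_bay)"]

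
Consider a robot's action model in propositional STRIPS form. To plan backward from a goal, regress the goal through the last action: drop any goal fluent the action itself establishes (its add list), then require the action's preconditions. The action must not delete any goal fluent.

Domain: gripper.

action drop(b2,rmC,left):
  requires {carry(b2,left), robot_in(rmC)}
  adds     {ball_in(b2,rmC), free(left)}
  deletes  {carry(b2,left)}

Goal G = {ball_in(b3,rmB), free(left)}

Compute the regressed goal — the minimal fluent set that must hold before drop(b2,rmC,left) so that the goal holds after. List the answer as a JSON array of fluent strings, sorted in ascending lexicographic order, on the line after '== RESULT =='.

Regress:
  G ∩ del = {}  (empty — regression defined)
  G \ add = {ball_in(b3,rmB), free(left)} \ {ball_in(b2,rmC), free(left)} = {ball_in(b3,rmB)}
  ∪ pre   = {ball_in(b3,rmB)} ∪ {carry(b2,left), robot_in(rmC)}
          = {ball_in(b3,rmB), carry(b2,left), robot_in(rmC)}

== RESULT ==
["ball_in(b3,rmB)", "carry(b2,left)", "robot_in(rmC)"]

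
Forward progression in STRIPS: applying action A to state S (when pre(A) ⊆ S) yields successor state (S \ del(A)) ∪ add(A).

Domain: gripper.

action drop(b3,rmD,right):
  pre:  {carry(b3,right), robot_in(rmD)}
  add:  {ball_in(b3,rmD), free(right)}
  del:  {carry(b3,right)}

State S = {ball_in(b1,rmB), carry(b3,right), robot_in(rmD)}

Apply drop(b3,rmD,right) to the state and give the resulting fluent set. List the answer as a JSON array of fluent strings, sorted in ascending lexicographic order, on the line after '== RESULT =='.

Progress:
  pre ⊆ S: {carry(b3,right), robot_in(rmD)} ⊆ S  — applicable
  S \ del = {ball_in(b1,rmB), robot_in(rmD)}
  ∪ add   = {ball_in(b1,rmB), ball_in(b3,rmD), free(right), robot_in(rmD)}

== RESULT ==
["ball_in(b1,rmB)", "ball_in(b3,rmD)", "free(right)", "robot_in(rmD)"]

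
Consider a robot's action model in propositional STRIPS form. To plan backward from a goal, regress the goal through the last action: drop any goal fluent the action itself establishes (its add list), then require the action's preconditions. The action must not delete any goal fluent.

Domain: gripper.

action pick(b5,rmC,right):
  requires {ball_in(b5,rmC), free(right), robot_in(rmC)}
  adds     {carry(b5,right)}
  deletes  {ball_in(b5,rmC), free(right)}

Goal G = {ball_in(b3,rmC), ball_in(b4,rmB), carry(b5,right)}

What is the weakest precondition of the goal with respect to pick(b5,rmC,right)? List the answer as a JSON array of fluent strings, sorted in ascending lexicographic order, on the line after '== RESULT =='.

Regress:
  G ∩ del = {}  (empty — regression defined)
  G \ add = {ball_in(b3,rmC), ball_in(b4,rmB), carry(b5,right)} \ {carry(b5,right)} = {ball_in(b3,rmC), ball_in(b4,rmB)}
  ∪ pre   = {ball_in(b3,rmC), ball_in(b4,rmB)} ∪ {ball_in(b5,rmC), free(right), robot_in(rmC)}
          = {ball_in(b3,rmC), ball_in(b4,rmB), ball_in(b5,rmC), free(right), robot_in(rmC)}

== RESULT ==
["ball_in(b3,rmC)", "ball_in(b4,rmB)", "ball_in(b5,rmC)", "free(right)", "robot_in(rmC)"]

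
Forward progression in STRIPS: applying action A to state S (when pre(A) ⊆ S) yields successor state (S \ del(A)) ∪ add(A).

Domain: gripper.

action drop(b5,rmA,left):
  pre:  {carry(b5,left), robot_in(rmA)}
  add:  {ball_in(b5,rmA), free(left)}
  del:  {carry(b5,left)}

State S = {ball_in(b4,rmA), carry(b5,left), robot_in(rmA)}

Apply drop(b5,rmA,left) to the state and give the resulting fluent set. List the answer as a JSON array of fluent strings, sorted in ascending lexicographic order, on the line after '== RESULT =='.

Compute (S \ del) ∪ add:
  pre ⊆ S: {carry(b5,left), robot_in(rmA)} ⊆ S  — applicable
  S \ del = {ball_in(b4,rmA), robot_in(rmA)}
  ∪ add   = {ball_in(b4,rmA), ball_in(b5,rmA), free(left), robot_in(rmA)}

== RESULT ==
["ball_in(b4,rmA)", "ball_in(b5,rmA)", "free(left)", "robot_in(rmA)"]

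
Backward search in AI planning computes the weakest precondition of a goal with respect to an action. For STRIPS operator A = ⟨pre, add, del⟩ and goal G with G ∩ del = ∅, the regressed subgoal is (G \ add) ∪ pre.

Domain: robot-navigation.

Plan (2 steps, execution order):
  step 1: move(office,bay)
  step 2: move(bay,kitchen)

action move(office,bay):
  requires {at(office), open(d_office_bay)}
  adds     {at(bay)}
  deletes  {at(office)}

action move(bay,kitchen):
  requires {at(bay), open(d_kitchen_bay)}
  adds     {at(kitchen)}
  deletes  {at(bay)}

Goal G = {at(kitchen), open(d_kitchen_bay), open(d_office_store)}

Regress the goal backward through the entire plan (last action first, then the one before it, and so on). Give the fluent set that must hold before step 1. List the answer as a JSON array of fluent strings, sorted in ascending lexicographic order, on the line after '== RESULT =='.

Work backward from the goal:
  through step 2 (move(bay,kitchen)): drop {at(kitchen)}, keep {open(d_kitchen_bay), open(d_office_store)}, require {at(bay), open(d_kitchen_bay)}
    → {at(bay), open(d_kitchen_bay), open(d_office_store)}
  through step 1 (move(office,bay)): drop {at(bay)}, keep {open(d_kitchen_bay), open(d_office_store)}, require {at(office), open(d_office_bay)}
    → {at(office), open(d_kitchen_bay), open(d_office_bay), open(d_office_store)}

== RESULT ==
["at(office)", "open(d_kitchen_bay)", "open(d_office_bay)", "open(d_office_store)"]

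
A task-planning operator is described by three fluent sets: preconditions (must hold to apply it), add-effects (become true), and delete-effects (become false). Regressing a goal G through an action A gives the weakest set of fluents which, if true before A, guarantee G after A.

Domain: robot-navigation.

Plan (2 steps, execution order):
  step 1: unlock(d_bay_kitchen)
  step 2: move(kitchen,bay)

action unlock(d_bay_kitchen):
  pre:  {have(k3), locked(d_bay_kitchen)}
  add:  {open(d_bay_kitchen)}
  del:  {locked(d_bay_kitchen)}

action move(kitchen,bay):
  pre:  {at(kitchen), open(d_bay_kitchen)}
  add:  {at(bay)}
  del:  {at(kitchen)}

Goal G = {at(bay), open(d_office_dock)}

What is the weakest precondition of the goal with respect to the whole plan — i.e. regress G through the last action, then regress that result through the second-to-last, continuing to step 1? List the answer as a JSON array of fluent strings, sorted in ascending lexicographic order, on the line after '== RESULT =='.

Work backward from the goal:
  through step 2 (move(kitchen,bay)): drop {at(bay)}, keep {open(d_office_dock)}, require {at(kitchen), open(d_bay_kitchen)}
    → {at(kitchen), open(d_bay_kitchen), open(d_office_dock)}
  through step 1 (unlock(d_bay_kitchen)): drop {open(d_bay_kitchen)}, keep {at(kitchen), open(d_office_dock)}, require {have(k3), locked(d_bay_kitchen)}
    → {at(kitchen), have(k3), locked(d_bay_kitchen), open(d_office_dock)}

== RESULT ==
["at(kitchen)", "have(k3)", "locked(d_bay_kitchen)", "open(d_office_dock)"]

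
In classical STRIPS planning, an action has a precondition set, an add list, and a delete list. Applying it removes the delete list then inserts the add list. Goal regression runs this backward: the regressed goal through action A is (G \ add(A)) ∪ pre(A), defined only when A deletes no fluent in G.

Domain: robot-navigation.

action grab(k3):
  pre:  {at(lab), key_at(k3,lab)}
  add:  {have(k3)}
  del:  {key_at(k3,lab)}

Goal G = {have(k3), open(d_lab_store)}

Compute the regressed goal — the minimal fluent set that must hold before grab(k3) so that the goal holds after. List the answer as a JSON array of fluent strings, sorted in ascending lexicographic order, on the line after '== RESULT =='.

Regress:
  G ∩ del = {}  (empty — regression defined)
  G \ add = {have(k3), open(d_lab_store)} \ {have(k3)} = {open(d_lab_store)}
  ∪ pre   = {open(d_lab_store)} ∪ {at(lab), key_at(k3,lab)}
          = {at(lab), key_at(k3,lab), open(d_lab_store)}

== RESULT ==
["at(lab)", "key_at(k3,lab)", "open(d_lab_store)"]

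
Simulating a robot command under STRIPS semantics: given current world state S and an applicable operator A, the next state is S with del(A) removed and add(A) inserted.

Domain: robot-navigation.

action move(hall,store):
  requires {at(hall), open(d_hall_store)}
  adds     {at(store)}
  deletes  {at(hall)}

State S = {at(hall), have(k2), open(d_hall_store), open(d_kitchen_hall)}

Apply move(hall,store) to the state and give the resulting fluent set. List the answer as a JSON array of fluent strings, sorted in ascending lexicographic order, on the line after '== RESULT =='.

Compute (S \ del) ∪ add:
  pre ⊆ S: {at(hall), open(d_hall_store)} ⊆ S  — applicable
  S \ del = {have(k2), open(d_hall_store), open(d_kitchen_hall)}
  ∪ add   = {at(store), have(k2), open(d_hall_store), open(d_kitchen_hall)}

== RESULT ==
["at(store)", "have(k2)", "open(d_hall_store)", "open(d_kitchen_hall)"]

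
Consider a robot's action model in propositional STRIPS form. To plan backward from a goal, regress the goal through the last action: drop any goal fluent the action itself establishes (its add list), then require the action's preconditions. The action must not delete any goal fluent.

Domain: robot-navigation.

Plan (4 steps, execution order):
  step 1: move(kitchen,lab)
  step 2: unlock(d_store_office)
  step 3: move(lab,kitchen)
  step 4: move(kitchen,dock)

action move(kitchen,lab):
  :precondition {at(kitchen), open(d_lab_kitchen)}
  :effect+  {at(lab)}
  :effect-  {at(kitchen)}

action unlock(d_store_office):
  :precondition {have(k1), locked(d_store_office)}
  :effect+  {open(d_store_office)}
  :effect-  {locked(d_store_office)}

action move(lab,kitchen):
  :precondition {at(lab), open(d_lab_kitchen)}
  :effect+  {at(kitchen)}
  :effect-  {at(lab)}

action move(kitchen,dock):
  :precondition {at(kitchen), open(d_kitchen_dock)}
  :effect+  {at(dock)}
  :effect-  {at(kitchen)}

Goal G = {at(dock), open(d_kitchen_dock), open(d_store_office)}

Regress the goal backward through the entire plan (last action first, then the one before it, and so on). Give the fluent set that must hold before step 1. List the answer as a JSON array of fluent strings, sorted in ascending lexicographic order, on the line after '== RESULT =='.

Work backward from the goal:
  through step 4 (move(kitchen,dock)): drop {at(dock)}, keep {open(d_kitchen_dock), open(d_store_office)}, require {at(kitchen), open(d_kitchen_dock)}
    → {at(kitchen), open(d_kitchen_dock), open(d_store_office)}
  through step 3 (move(lab,kitchen)): drop {at(kitchen)}, keep {open(d_kitchen_dock), open(d_store_office)}, require {at(lab), open(d_lab_kitchen)}
    → {at(lab), open(d_kitchen_dock), open(d_lab_kitchen), open(d_store_office)}
  through step 2 (unlock(d_store_office)): drop {open(d_store_office)}, keep {at(lab), open(d_kitchen_dock), open(d_lab_kitchen)}, require {have(k1), locked(d_store_office)}
    → {at(lab), have(k1), locked(d_store_office), open(d_kitchen_dock), open(d_lab_kitchen)}
  through step 1 (move(kitchen,lab)): drop {at(lab)}, keep {have(k1), locked(d_store_office), open(d_kitchen_dock), open(d_lab_kitchen)}, require {at(kitchen), open(d_lab_kitchen)}
    → {at(kitchen), have(k1), locked(d_store_office), open(d_kitchen_dock), open(d_lab_kitchen)}

== RESULT ==
["at(kitchen)", "have(k1)", "locked(d_store_office)", "open(d_kitchen_dock)", "open(d_lab_kitchen)"]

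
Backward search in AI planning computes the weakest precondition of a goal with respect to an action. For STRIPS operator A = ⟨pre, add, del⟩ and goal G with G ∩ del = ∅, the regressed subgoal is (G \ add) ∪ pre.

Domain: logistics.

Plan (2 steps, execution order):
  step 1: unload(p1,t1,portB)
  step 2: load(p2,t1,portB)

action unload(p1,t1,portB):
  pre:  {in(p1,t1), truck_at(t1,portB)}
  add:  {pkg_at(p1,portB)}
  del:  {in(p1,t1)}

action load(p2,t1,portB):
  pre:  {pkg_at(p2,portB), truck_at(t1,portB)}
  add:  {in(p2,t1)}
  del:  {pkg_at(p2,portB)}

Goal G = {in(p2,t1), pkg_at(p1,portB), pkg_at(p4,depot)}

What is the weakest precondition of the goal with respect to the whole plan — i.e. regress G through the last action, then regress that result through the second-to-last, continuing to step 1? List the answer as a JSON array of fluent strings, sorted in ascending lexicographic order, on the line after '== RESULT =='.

Work backward from the goal:
  through step 2 (load(p2,t1,portB)): drop {in(p2,t1)}, keep {pkg_at(p1,portB), pkg_at(p4,depot)}, require {pkg_at(p2,portB), truck_at(t1,portB)}
    → {pkg_at(p1,portB), pkg_at(p2,portB), pkg_at(p4,depot), truck_at(t1,portB)}
  through step 1 (unload(p1,t1,portB)): drop {pkg_at(p1,portB)}, keep {pkg_at(p2,portB), pkg_at(p4,depot), truck_at(t1,portB)}, require {in(p1,t1), truck_at(t1,portB)}
    → {in(p1,t1), pkg_at(p2,portB), pkg_at(p4,depot), truck_at(t1,portB)}

== RESULT ==
["in(p1,t1)", "pkg_at(p2,portB)", "pkg_at(p4,depot)", "truck_at(t1,portB)"]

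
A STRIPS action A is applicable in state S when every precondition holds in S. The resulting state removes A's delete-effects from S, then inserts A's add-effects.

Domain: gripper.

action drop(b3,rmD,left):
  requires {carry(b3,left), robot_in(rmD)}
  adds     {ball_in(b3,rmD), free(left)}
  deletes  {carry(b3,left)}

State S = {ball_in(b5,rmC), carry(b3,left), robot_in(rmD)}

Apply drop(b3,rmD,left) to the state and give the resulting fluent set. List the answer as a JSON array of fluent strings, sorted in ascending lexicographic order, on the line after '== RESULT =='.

Progress:
  pre ⊆ S: {carry(b3,left), robot_in(rmD)} ⊆ S  — applicable
  S \ del = {ball_in(b5,rmC), robot_in(rmD)}
  ∪ add   = {ball_in(b3,rmD), ball_in(b5,rmC), free(left), robot_in(rmD)}

== RESULT ==
["ball_in(b3,rmD)", "ball_in(b5,rmC)", "free(left)", "robot_in(rmD)"]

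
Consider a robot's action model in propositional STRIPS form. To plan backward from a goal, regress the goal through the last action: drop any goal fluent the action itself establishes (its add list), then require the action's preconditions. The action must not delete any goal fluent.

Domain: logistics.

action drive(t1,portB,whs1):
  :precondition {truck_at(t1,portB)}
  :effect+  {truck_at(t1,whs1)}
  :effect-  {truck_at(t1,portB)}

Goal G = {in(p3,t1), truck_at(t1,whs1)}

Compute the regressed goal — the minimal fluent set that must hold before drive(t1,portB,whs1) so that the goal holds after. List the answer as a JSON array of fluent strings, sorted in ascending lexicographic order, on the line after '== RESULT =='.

Regress:
  G ∩ del = {}  (empty — regression defined)
  G \ add = {in(p3,t1), truck_at(t1,whs1)} \ {truck_at(t1,whs1)} = {in(p3,t1)}
  ∪ pre   = {in(p3,t1)} ∪ {truck_at(t1,portB)}
          = {in(p3,t1), truck_at(t1,portB)}

== RESULT ==
["in(p3,t1)", "truck_at(t1,portB)"]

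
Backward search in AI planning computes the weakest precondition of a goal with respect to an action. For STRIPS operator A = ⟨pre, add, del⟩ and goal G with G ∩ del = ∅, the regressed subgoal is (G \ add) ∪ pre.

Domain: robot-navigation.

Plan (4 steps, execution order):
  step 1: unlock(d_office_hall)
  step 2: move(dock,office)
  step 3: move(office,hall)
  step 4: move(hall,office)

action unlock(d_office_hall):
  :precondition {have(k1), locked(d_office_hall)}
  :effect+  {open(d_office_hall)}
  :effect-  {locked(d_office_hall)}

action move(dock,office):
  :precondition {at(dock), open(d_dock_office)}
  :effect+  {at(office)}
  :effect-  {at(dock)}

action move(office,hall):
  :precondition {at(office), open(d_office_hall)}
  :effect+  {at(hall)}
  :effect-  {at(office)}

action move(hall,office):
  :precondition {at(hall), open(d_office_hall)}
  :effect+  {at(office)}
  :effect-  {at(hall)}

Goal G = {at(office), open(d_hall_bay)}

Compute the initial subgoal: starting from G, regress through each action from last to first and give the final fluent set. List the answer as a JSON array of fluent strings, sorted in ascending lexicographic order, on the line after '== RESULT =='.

Regress step by step:
  through step 4 (move(hall,office)): drop {at(office)}, keep {open(d_hall_bay)}, require {at(hall), open(d_office_hall)}
    → {at(hall), open(d_hall_bay), open(d_office_hall)}
  through step 3 (move(office,hall)): drop {at(hall)}, keep {open(d_hall_bay), open(d_office_hall)}, require {at(office), open(d_office_hall)}
    → {at(office), open(d_hall_bay), open(d_office_hall)}
  through step 2 (move(dock,office)): drop {at(office)}, keep {open(d_hall_bay), open(d_office_hall)}, require {at(dock), open(d_dock_office)}
    → {at(dock), open(d_dock_office), open(d_hall_bay), open(d_office_hall)}
  through step 1 (unlock(d_office_hall)): drop {open(d_office_hall)}, keep {at(dock), open(d_dock_office), open(d_hall_bay)}, require {have(k1), locked(d_office_hall)}
    → {at(dock), have(k1), locked(d_office_hall), open(d_dock_office), open(d_hall_bay)}

== RESULT ==
["at(dock)", "have(k1)", "locked(d_office_hall)", "open(d_dock_office)", "open(d_hall_bay)"]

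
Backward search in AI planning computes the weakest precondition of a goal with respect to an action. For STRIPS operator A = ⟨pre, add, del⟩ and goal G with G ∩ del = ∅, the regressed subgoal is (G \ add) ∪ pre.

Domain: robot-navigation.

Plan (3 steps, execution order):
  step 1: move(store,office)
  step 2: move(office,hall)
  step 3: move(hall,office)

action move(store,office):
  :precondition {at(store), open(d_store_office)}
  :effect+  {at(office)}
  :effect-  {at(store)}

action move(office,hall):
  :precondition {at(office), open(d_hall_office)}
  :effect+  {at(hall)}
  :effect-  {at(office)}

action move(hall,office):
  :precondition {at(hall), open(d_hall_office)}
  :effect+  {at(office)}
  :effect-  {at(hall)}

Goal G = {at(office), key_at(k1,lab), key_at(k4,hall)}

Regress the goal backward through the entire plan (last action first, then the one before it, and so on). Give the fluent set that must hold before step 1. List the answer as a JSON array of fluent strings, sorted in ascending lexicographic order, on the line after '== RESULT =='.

Regress step by step:
  through step 3 (move(hall,office)): drop {at(office)}, keep {key_at(k1,lab), key_at(k4,hall)}, require {at(hall), open(d_hall_office)}
    → {at(hall), key_at(k1,lab), key_at(k4,hall), open(d_hall_office)}
  through step 2 (move(office,hall)): drop {at(hall)}, keep {key_at(k1,lab), key_at(k4,hall), open(d_hall_office)}, require {at(office), open(d_hall_office)}
    → {at(office), key_at(k1,lab), key_at(k4,hall), open(d_hall_office)}
  through step 1 (move(store,office)): drop {at(office)}, keep {key_at(k1,lab), key_at(k4,hall), open(d_hall_office)}, require {at(store), open(d_store_office)}
    → {at(store), key_at(k1,lab), key_at(k4,hall), open(d_hall_office), open(d_store_office)}

== RESULT ==
["at(store)", "key_at(k1,lab)", "key_at(k4,hall)", "open(d_hall_office)", "open(d_store_office)"]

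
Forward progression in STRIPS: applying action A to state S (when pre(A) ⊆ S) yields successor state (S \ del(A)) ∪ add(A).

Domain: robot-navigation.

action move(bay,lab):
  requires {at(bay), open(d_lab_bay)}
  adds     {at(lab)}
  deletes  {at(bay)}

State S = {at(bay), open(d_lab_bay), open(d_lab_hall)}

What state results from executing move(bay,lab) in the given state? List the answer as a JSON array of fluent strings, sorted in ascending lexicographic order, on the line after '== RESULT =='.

Progress:
  pre ⊆ S: {at(bay), open(d_lab_bay)} ⊆ S  — applicable
  S \ del = {open(d_lab_bay), open(d_lab_hall)}
  ∪ add   = {at(lab), open(d_lab_bay), open(d_lab_hall)}

== RESULT ==
["at(lab)", "open(d_lab_bay)", "open(d_lab_hall)"]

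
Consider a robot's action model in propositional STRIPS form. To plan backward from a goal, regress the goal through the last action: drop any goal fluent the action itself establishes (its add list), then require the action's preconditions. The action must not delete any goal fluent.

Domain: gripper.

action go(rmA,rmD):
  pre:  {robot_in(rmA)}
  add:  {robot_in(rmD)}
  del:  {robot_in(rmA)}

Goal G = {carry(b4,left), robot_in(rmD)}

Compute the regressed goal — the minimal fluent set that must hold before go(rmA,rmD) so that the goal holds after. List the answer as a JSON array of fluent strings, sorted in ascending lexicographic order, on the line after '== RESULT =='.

Regress:
  G ∩ del = {}  (empty — regression defined)
  G \ add = {carry(b4,left), robot_in(rmD)} \ {robot_in(rmD)} = {carry(b4,left)}
  ∪ pre   = {carry(b4,left)} ∪ {robot_in(rmA)}
          = {carry(b4,left), robot_in(rmA)}

== RESULT ==
["carry(b4,left)", "robot_in(rmA)"]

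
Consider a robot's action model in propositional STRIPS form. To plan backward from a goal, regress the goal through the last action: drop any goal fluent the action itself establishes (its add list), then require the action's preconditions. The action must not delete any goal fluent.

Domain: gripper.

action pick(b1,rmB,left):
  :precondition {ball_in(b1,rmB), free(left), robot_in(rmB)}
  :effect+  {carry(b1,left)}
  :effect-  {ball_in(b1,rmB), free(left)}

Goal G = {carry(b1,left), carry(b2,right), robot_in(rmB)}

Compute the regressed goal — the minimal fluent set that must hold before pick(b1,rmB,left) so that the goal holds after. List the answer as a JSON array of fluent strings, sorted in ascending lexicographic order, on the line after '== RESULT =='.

Compute (G \ add) ∪ pre:
  G ∩ del = {}  (empty — regression defined)
  G \ add = {carry(b1,left), carry(b2,right), robot_in(rmB)} \ {carry(b1,left)} = {carry(b2,right), robot_in(rmB)}
  ∪ pre   = {carry(b2,right), robot_in(rmB)} ∪ {ball_in(b1,rmB), free(left), robot_in(rmB)}
          = {ball_in(b1,rmB), carry(b2,right), free(left), robot_in(rmB)}

== RESULT ==
["ball_in(b1,rmB)", "carry(b2,right)", "free(left)", "robot_in(rmB)"]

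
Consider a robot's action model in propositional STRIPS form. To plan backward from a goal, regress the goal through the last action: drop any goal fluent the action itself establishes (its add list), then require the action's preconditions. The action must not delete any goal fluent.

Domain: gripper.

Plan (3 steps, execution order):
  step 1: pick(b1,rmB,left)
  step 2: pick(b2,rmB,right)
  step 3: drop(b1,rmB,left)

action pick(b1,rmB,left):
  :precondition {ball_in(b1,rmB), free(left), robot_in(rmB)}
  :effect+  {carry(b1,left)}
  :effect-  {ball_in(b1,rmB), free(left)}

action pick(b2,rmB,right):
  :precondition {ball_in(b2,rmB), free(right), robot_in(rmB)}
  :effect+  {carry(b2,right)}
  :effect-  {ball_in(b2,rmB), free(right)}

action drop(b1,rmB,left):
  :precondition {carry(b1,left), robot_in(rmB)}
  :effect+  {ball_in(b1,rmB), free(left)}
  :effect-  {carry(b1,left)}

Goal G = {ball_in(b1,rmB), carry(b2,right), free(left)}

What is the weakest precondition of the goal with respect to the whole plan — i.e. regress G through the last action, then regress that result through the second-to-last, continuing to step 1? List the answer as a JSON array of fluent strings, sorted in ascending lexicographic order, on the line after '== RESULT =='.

Work backward from the goal:
  through step 3 (drop(b1,rmB,left)): drop {ball_in(b1,rmB), free(left)}, keep {carry(b2,right)}, require {carry(b1,left), robot_in(rmB)}
    → {carry(b1,left), carry(b2,right), robot_in(rmB)}
  through step 2 (pick(b2,rmB,right)): drop {carry(b2,right)}, keep {carry(b1,left), robot_in(rmB)}, require {ball_in(b2,rmB), free(right), robot_in(rmB)}
    → {ball_in(b2,rmB), carry(b1,left), free(right), robot_in(rmB)}
  through step 1 (pick(b1,rmB,left)): drop {carry(b1,left)}, keep {ball_in(b2,rmB), free(right), robot_in(rmB)}, require {ball_in(b1,rmB), free(left), robot_in(rmB)}
    → {ball_in(b1,rmB), ball_in(b2,rmB), free(left), free(right), robot_in(rmB)}

== RESULT ==
["ball_in(b1,rmB)", "ball_in(b2,rmB)", "free(left)", "free(right)", "robot_in(rmB)"]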